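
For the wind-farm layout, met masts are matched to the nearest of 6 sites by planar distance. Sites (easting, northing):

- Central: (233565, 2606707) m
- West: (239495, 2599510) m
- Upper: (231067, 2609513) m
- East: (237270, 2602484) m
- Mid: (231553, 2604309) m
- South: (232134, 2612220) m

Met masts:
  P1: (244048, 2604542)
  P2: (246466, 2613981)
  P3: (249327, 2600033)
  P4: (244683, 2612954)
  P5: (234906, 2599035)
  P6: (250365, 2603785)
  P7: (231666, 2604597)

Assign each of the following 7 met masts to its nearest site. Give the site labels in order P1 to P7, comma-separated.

P1 → West (d²=46050833.00)
P2 → South (d²=208507345.00)
P3 → West (d²=96941753.00)
P4 → South (d²=158016157.00)
P5 → East (d²=17484097.00)
P6 → West (d²=136432525.00)
P7 → Mid (d²=95713.00)

West, South, West, South, East, West, Mid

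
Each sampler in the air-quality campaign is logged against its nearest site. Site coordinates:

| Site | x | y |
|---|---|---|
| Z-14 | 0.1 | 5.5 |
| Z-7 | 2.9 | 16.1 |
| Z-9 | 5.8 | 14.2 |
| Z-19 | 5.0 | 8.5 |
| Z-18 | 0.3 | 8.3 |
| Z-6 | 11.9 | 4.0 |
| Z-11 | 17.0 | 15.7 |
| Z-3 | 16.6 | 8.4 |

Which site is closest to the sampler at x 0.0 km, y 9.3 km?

Z-18

Squared distances to each site:
Z-14: 14.450; Z-7: 54.650; Z-9: 57.650; Z-19: 25.640; Z-18: 1.090; Z-6: 169.700; Z-11: 329.960; Z-3: 276.370.
Minimum at Z-18.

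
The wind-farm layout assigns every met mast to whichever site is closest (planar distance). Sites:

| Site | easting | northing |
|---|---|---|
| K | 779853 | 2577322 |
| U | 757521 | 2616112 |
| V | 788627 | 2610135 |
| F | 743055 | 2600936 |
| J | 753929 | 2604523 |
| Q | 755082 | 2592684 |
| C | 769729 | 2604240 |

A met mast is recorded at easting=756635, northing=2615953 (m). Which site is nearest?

Squared distances to each site:
K: 2031429685.000; U: 810277.000; V: 1057337188.000; F: 409926689.000; J: 137967336.000; Q: 543858170.000; C: 308647205.000.
Minimum at U.

U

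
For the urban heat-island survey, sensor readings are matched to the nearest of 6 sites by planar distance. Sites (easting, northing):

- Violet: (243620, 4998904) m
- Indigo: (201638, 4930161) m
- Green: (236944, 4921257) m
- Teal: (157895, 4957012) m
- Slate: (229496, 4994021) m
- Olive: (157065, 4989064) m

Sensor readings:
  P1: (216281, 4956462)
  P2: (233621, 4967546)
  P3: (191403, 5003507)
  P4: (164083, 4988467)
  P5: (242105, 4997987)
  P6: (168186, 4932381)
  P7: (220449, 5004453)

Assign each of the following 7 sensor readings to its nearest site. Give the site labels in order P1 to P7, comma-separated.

P1 → Indigo (d²=906160050.00)
P2 → Slate (d²=717941250.00)
P3 → Olive (d²=1387698493.00)
P4 → Olive (d²=49608733.00)
P5 → Violet (d²=3136114.00)
P6 → Teal (d²=712590842.00)
P7 → Slate (d²=190674833.00)

Indigo, Slate, Olive, Olive, Violet, Teal, Slate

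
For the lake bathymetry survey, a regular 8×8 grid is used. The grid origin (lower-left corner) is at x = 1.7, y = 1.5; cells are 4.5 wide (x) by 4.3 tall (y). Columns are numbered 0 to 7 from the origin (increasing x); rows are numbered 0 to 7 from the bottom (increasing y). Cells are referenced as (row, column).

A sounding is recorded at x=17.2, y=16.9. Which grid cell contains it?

Column index: ⌊(17.2 − 1.7) / 4.5⌋ = ⌊3.444⌋ = 3
Row offset from origin: ⌊(16.9 − 1.5) / 4.3⌋ = ⌊3.581⌋ = 3 → row 3

(3, 3)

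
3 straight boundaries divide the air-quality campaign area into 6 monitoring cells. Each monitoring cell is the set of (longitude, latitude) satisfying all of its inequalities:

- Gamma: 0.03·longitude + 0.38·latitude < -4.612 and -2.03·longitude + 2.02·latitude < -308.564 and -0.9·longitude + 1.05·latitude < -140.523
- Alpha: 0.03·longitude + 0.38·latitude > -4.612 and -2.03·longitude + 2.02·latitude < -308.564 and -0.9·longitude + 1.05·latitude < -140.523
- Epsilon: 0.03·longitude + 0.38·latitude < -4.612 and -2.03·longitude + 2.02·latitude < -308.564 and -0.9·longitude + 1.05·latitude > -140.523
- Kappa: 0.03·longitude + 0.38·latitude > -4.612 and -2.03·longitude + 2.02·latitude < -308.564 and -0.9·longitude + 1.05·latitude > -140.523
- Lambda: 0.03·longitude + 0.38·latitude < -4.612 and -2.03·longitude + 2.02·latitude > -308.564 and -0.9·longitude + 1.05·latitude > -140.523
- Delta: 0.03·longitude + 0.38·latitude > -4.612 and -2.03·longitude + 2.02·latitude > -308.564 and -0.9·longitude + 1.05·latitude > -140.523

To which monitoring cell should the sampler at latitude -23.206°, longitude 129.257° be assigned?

Gamma

0.03·129.257 + 0.38·-23.206 = -4.941, which is < -4.612
-2.03·129.257 + 2.02·-23.206 = -309.268, which is < -308.564
-0.9·129.257 + 1.05·-23.206 = -140.698, which is < -140.523
This sign pattern matches Gamma.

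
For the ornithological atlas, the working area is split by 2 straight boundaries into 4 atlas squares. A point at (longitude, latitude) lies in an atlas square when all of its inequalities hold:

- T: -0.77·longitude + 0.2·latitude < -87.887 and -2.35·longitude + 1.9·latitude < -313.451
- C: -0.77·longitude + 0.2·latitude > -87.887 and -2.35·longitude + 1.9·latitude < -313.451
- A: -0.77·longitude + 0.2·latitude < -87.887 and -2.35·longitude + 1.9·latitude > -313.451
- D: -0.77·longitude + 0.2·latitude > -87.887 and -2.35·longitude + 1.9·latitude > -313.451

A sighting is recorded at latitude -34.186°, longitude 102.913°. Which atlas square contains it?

D

-0.77·102.913 + 0.2·-34.186 = -86.080, which is > -87.887
-2.35·102.913 + 1.9·-34.186 = -306.799, which is > -313.451
This sign pattern matches D.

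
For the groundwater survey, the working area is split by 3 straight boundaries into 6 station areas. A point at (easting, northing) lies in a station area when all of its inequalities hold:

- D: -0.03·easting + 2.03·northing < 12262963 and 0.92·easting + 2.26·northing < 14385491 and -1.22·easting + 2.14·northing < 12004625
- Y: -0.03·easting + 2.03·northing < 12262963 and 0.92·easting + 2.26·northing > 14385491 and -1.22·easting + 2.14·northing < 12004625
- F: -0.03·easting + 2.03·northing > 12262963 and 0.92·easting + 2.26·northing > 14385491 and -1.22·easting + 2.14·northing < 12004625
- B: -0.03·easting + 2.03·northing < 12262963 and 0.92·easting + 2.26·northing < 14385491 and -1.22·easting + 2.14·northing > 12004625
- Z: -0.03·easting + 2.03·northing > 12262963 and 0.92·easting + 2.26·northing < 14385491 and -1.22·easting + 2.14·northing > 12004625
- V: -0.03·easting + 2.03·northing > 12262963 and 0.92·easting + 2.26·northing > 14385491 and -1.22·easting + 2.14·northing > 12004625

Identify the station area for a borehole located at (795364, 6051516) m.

Y

-0.03·795364 + 2.03·6051516 = 12260716.560, which is < 12262963
0.92·795364 + 2.26·6051516 = 14408161.040, which is > 14385491
-1.22·795364 + 2.14·6051516 = 11979900.160, which is < 12004625
This sign pattern matches Y.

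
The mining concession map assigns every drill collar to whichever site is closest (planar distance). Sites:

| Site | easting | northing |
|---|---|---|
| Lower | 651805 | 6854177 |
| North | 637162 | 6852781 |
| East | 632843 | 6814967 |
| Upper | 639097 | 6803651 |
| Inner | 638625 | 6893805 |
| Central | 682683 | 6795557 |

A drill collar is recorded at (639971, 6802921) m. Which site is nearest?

Squared distances to each site:
Lower: 2767221092.000; North: 2493910081.000; East: 195914500.000; Upper: 1296776.000; Inner: 8261713172.000; Central: 1878543440.000.
Minimum at Upper.

Upper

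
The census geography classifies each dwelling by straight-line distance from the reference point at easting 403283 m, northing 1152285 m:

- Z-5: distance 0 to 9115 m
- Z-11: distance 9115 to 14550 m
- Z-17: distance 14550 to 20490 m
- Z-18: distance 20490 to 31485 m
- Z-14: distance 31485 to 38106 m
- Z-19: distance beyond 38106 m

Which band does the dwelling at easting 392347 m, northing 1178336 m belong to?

Distance = √((392347−403283)² + (1178336−1152285)²) = √(119596096.000 + 678654601.000) = 28253.331 m.
20490 ≤ 28253.331 < 31485 → Z-18.

Z-18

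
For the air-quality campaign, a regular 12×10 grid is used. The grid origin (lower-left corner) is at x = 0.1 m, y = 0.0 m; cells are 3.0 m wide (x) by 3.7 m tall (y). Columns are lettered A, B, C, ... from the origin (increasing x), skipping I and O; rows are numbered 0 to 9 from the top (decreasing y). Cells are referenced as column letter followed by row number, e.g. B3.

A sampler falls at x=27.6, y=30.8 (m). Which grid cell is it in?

Column index: ⌊(27.6 − 0.1) / 3.0⌋ = ⌊9.167⌋ = 9 → column K
Row offset from origin: ⌊(30.8 − 0.0) / 3.7⌋ = ⌊8.324⌋ = 8 → row 1 (counted from top)

K1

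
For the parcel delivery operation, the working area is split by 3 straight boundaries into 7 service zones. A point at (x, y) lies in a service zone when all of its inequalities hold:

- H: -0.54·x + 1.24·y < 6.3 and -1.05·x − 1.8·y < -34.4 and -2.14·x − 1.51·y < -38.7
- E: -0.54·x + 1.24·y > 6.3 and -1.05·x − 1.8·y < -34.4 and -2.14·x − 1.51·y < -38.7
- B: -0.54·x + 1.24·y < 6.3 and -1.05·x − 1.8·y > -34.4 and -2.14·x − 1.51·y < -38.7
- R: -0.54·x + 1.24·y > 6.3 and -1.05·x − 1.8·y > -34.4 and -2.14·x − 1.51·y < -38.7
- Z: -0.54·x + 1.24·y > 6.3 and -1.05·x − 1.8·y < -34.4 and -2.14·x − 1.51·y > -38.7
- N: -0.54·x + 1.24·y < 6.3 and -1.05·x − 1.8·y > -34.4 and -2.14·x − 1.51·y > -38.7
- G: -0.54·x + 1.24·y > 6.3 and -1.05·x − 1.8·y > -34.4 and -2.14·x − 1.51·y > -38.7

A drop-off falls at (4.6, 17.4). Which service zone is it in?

-0.54·4.6 + 1.24·17.4 = 19.092, which is > 6.3
-1.05·4.6 − 1.8·17.4 = -36.150, which is < -34.4
-2.14·4.6 − 1.51·17.4 = -36.118, which is > -38.7
This sign pattern matches Z.

Z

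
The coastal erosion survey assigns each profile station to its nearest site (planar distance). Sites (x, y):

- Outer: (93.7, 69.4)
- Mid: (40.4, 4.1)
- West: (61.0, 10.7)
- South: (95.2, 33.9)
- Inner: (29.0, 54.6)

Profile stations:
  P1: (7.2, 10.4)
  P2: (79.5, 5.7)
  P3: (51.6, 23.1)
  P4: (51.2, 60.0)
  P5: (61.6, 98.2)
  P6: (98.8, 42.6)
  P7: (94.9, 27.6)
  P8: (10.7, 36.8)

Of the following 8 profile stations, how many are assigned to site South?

P1 → Mid
P2 → West
P3 → West
P4 → Inner
P5 → Outer
P6 → South
P7 → South
P8 → Inner
2 of the 8 go to South.

2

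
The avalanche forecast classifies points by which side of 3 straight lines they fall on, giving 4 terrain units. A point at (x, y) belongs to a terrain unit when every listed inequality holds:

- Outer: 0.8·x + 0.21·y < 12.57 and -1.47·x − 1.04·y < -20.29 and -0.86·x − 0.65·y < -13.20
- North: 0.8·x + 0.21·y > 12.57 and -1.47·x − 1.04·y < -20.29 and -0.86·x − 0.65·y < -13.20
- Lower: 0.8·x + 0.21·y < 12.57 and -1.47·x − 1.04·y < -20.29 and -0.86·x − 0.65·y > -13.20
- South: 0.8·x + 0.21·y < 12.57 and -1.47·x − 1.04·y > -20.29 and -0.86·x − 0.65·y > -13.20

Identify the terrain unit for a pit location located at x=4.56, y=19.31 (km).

0.8·4.56 + 0.21·19.31 = 7.703, which is < 12.57
-1.47·4.56 − 1.04·19.31 = -26.786, which is < -20.29
-0.86·4.56 − 0.65·19.31 = -16.473, which is < -13.20
This sign pattern matches Outer.

Outer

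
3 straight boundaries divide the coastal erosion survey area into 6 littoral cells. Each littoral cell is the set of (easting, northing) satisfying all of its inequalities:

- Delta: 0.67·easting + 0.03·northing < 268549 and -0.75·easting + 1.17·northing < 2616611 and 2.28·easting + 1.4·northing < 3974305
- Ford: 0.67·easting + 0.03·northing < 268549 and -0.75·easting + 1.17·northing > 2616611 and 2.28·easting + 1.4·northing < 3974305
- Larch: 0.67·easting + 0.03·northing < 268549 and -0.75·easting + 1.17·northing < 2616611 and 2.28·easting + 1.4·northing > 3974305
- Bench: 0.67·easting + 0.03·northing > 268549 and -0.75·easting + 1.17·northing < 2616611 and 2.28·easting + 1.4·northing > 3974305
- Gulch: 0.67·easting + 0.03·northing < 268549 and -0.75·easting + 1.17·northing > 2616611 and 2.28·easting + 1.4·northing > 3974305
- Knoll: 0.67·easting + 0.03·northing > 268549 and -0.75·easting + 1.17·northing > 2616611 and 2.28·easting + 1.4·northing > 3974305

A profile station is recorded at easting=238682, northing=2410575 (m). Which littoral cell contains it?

Ford

0.67·238682 + 0.03·2410575 = 232234.190, which is < 268549
-0.75·238682 + 1.17·2410575 = 2641361.250, which is > 2616611
2.28·238682 + 1.4·2410575 = 3918999.960, which is < 3974305
This sign pattern matches Ford.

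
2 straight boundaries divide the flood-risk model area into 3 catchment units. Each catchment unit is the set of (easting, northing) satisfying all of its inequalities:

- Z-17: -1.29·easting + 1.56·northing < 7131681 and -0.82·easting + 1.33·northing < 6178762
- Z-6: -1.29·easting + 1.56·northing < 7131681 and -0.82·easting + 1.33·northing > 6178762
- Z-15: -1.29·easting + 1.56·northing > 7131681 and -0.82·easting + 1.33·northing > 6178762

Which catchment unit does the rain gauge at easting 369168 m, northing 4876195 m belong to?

Z-6

-1.29·369168 + 1.56·4876195 = 7130637.480, which is < 7131681
-0.82·369168 + 1.33·4876195 = 6182621.590, which is > 6178762
This sign pattern matches Z-6.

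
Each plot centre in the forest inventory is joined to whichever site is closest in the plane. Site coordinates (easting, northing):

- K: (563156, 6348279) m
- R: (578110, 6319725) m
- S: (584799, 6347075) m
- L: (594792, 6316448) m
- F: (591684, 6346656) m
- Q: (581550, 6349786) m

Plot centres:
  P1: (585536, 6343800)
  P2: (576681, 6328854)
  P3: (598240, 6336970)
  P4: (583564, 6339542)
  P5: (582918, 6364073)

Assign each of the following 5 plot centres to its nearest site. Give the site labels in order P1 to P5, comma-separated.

P1 → S (d²=11268794.00)
P2 → R (d²=85380682.00)
P3 → F (d²=136799732.00)
P4 → S (d²=58271314.00)
P5 → Q (d²=205989793.00)

S, R, F, S, Q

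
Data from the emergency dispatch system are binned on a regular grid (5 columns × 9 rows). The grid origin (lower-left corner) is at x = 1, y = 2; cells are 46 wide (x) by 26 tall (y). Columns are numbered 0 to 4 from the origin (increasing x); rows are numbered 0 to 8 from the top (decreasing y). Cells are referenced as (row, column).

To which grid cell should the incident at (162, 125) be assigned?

(4, 3)

Column index: ⌊(162 − 1) / 46⌋ = ⌊3.500⌋ = 3
Row offset from origin: ⌊(125 − 2) / 26⌋ = ⌊4.731⌋ = 4 → row 4 (counted from top)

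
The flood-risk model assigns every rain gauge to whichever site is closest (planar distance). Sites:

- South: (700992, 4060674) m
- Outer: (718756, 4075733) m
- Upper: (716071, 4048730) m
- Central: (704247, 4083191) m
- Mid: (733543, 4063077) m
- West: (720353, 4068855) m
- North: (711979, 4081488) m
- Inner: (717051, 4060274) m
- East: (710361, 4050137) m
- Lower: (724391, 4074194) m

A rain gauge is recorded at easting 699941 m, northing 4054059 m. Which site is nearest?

Squared distances to each site:
South: 44862826.000; Outer: 823766501.000; Upper: 288575141.000; Central: 867215060.000; Mid: 1210418728.000; West: 635571360.000; North: 897263485.000; Inner: 331378325.000; East: 123958484.000; Lower: 1003220725.000.
Minimum at South.

South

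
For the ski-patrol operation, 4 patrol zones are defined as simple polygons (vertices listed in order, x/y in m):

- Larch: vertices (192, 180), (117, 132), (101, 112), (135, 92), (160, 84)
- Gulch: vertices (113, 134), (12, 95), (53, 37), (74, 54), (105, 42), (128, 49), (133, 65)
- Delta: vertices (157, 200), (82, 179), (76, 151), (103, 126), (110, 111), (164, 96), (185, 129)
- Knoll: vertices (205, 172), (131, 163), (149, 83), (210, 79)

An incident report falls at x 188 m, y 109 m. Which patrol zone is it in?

Knoll

Cast a ray rightward from (188, 109). For each polygon, the edges (by vertex number in listed order) whose endpoints lie on opposite sides of y = 109, where each meets that height, and whether that is right or left of the point:
Larch: 3–4 at x≈106.1 (left), 5–1 at x≈168.3 (left) → 0 crossings.
Gulch: 1–2 at x≈48.3 (left), 7–1 at x≈120.2 (left) → 0 crossings.
Delta: 5–6 at x≈117.2 (left), 6–7 at x≈172.3 (left) → 0 crossings.
Knoll: 2–3 at x≈143.2 (left), 4–1 at x≈208.4 (right) → 1 crossing.
Only Knoll has an odd count, so the point is inside Knoll.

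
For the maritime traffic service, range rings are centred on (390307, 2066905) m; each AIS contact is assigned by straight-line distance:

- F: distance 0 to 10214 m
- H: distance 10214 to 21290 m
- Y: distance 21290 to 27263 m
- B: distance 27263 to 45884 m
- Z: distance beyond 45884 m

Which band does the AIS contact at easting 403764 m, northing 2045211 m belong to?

Y

Distance = √((403764−390307)² + (2045211−2066905)²) = √(181090849.000 + 470629636.000) = 25528.817 m.
21290 ≤ 25528.817 < 27263 → Y.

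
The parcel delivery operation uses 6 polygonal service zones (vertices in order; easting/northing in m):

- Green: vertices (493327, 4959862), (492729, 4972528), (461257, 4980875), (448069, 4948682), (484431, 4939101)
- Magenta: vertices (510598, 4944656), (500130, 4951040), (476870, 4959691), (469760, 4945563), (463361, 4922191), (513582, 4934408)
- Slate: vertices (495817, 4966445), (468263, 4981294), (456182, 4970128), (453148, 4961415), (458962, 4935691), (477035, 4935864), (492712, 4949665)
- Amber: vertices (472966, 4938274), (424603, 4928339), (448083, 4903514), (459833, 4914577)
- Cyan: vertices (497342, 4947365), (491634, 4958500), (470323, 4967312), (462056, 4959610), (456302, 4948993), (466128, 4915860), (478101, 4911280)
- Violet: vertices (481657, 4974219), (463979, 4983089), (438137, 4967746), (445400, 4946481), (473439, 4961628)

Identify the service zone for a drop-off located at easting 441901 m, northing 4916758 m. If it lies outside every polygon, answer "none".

Amber

Cast a ray rightward from (441901, 4916758). For each polygon, the edges (by vertex number in listed order) whose endpoints lie on opposite sides of northing = 4916758, where each meets that height, and whether that is right or left of the point:
Green: no edge straddles that height → 0 crossings.
Magenta: no edge straddles that height → 0 crossings.
Slate: no edge straddles that height → 0 crossings.
Amber: 2–3 at easting≈435556.6 (left), 4–1 at easting≈461041.7 (right) → 1 crossing.
Cyan: 5–6 at easting≈465861.7 (right), 7–1 at easting≈481021.9 (right) → 2 crossings.
Violet: no edge straddles that height → 0 crossings.
Only Amber has an odd count, so the point is inside Amber.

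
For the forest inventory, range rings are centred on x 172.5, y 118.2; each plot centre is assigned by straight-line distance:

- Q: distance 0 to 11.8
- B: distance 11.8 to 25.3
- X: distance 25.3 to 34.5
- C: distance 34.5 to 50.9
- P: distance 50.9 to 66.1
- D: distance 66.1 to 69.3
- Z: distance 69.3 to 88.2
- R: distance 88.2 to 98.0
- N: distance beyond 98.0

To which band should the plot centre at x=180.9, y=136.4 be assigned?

Distance = √((180.9−172.5)² + (136.4−118.2)²) = √(70.560 + 331.240) = 20.045.
11.8 ≤ 20.045 < 25.3 → B.

B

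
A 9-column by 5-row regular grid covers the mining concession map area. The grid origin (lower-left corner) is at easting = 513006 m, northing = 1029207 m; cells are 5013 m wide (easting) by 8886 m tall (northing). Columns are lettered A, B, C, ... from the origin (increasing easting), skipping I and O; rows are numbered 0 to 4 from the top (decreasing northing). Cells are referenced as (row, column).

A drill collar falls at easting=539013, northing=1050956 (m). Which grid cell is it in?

Column index: ⌊(539013 − 513006) / 5013⌋ = ⌊5.188⌋ = 5 → column F
Row offset from origin: ⌊(1050956 − 1029207) / 8886⌋ = ⌊2.448⌋ = 2 → row 2 (counted from top)

(2, F)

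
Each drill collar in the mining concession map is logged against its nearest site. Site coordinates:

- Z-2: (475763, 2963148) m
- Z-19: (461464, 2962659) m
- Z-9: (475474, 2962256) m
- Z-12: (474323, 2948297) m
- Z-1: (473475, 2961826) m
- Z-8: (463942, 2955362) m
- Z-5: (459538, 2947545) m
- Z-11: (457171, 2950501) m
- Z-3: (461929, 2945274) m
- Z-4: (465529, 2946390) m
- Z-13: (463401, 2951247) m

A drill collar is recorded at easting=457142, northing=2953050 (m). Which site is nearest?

Z-11

Squared distances to each site:
Z-2: 448711245.000; Z-19: 111012565.000; Z-9: 420812660.000; Z-12: 317777770.000; Z-1: 343785065.000; Z-8: 51585344.000; Z-5: 36045841.000; Z-11: 6498242.000; Z-3: 83381545.000; Z-4: 114697369.000; Z-13: 42425890.000.
Minimum at Z-11.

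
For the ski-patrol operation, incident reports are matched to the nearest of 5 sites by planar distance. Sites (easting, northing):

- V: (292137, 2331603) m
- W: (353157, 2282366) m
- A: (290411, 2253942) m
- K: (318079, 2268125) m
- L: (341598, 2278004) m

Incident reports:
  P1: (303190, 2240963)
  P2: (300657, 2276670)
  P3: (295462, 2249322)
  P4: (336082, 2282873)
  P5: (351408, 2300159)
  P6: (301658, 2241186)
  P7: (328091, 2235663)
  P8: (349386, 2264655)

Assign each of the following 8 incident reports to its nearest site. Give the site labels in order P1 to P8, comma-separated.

A, K, A, L, W, A, K, L

P1 → A (d²=331757282.00)
P2 → K (d²=376543109.00)
P3 → A (d²=46857001.00)
P4 → L (d²=54133417.00)
P5 → W (d²=319649850.00)
P6 → A (d²=289210545.00)
P7 → K (d²=1154021588.00)
P8 → L (d²=238848745.00)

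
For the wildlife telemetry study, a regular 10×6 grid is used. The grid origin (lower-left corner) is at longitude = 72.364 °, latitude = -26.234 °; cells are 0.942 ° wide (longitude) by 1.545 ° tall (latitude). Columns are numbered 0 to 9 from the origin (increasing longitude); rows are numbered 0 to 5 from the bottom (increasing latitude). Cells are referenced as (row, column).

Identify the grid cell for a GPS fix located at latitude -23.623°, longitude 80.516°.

(1, 8)

Column index: ⌊(80.516 − 72.364) / 0.942⌋ = ⌊8.654⌋ = 8
Row offset from origin: ⌊(-23.623 − -26.234) / 1.545⌋ = ⌊1.690⌋ = 1 → row 1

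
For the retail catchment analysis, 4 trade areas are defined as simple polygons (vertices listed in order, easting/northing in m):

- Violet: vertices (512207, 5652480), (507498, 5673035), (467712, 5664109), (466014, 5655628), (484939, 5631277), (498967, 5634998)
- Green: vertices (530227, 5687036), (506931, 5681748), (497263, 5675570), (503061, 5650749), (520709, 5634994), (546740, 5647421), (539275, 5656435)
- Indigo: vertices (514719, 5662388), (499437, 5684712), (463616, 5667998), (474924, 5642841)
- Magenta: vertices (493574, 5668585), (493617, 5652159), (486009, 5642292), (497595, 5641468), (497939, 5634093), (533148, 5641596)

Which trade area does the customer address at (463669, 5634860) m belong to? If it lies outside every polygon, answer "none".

none

Cast a ray rightward from (463669, 5634860). For each polygon, the edges (by vertex number in listed order) whose endpoints lie on opposite sides of northing = 5634860, where each meets that height, and whether that is right or left of the point:
Violet: 4–5 at easting≈482154.4 (right), 5–6 at easting≈498446.7 (right) → 2 crossings.
Green: no edge straddles that height → 0 crossings.
Indigo: no edge straddles that height → 0 crossings.
Magenta: 4–5 at easting≈497903.2 (right), 5–6 at easting≈501538.3 (right) → 2 crossings.
All counts are even, so the point lies outside every listed polygon.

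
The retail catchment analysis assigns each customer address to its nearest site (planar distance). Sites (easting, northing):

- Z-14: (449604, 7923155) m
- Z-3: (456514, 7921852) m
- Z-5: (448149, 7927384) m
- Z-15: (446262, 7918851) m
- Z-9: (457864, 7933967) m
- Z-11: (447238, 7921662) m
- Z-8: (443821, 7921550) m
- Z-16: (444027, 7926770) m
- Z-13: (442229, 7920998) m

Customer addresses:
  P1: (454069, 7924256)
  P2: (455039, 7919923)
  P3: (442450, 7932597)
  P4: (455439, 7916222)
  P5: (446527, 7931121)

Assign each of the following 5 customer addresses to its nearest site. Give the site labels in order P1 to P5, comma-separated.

Z-3, Z-3, Z-16, Z-3, Z-5

P1 → Z-3 (d²=11757241.00)
P2 → Z-3 (d²=5896666.00)
P3 → Z-16 (d²=36440858.00)
P4 → Z-3 (d²=32852525.00)
P5 → Z-5 (d²=16596053.00)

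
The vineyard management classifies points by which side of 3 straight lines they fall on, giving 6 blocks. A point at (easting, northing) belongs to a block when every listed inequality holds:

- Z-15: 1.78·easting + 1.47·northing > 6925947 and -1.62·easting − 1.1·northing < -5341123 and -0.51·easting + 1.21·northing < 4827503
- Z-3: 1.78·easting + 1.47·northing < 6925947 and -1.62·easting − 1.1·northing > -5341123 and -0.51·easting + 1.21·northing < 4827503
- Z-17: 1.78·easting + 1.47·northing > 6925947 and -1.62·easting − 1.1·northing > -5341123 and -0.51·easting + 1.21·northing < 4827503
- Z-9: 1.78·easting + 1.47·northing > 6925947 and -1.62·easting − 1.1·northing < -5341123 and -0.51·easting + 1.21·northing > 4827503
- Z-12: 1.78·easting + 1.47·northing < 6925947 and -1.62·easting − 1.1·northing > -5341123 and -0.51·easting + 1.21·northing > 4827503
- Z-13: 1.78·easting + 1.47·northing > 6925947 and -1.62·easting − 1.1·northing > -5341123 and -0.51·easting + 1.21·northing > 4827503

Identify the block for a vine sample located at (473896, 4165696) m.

Z-15

1.78·473896 + 1.47·4165696 = 6967108.000, which is > 6925947
-1.62·473896 − 1.1·4165696 = -5349977.120, which is < -5341123
-0.51·473896 + 1.21·4165696 = 4798805.200, which is < 4827503
This sign pattern matches Z-15.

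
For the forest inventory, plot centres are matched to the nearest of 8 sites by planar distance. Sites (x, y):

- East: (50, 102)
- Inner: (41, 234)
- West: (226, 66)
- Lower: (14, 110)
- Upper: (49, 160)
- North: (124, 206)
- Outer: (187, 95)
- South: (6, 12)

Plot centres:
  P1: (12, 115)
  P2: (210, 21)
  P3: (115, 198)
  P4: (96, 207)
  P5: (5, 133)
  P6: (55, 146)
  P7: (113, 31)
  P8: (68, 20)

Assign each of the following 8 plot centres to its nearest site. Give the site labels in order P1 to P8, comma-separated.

Lower, West, North, North, Lower, Upper, East, South

P1 → Lower (d²=29.00)
P2 → West (d²=2281.00)
P3 → North (d²=145.00)
P4 → North (d²=785.00)
P5 → Lower (d²=610.00)
P6 → Upper (d²=232.00)
P7 → East (d²=9010.00)
P8 → South (d²=3908.00)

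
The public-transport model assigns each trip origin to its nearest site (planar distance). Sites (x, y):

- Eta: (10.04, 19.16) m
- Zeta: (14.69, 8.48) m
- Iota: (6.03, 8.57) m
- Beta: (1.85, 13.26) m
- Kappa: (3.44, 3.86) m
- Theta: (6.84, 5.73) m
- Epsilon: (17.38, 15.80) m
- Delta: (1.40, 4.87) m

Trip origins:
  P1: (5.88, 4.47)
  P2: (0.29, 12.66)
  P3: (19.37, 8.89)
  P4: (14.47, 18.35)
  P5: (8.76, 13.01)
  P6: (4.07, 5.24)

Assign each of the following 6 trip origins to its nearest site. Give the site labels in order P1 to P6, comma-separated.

P1 → Theta (d²=2.51)
P2 → Beta (d²=2.79)
P3 → Zeta (d²=22.07)
P4 → Epsilon (d²=14.97)
P5 → Iota (d²=27.17)
P6 → Kappa (d²=2.30)

Theta, Beta, Zeta, Epsilon, Iota, Kappa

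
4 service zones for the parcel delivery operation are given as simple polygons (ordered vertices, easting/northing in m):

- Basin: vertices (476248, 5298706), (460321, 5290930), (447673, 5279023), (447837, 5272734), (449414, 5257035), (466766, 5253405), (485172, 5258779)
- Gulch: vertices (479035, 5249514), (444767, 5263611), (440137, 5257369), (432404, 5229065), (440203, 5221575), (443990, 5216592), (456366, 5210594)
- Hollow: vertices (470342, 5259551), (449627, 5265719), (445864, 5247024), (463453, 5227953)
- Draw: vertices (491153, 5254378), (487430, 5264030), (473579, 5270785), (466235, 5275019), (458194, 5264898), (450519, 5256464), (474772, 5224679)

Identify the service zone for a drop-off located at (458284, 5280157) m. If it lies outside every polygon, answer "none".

Cast a ray rightward from (458284, 5280157). For each polygon, the edges (by vertex number in listed order) whose endpoints lie on opposite sides of northing = 5280157, where each meets that height, and whether that is right or left of the point:
Basin: 2–3 at easting≈448877.6 (left), 7–1 at easting≈480393.8 (right) → 1 crossing.
Gulch: no edge straddles that height → 0 crossings.
Hollow: no edge straddles that height → 0 crossings.
Draw: no edge straddles that height → 0 crossings.
Only Basin has an odd count, so the point is inside Basin.

Basin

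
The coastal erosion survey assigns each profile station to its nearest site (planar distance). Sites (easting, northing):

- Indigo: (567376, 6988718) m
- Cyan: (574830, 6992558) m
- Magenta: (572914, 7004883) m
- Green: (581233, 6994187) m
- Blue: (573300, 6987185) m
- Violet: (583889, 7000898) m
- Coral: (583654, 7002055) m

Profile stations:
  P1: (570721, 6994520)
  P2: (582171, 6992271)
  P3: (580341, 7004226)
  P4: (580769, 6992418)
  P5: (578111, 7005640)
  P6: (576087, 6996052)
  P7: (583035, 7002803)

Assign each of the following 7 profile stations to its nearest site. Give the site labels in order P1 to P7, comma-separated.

Cyan, Green, Coral, Green, Magenta, Cyan, Coral

P1 → Cyan (d²=20733325.00)
P2 → Green (d²=4550900.00)
P3 → Coral (d²=15689210.00)
P4 → Green (d²=3344657.00)
P5 → Magenta (d²=27581858.00)
P6 → Cyan (d²=13788085.00)
P7 → Coral (d²=942665.00)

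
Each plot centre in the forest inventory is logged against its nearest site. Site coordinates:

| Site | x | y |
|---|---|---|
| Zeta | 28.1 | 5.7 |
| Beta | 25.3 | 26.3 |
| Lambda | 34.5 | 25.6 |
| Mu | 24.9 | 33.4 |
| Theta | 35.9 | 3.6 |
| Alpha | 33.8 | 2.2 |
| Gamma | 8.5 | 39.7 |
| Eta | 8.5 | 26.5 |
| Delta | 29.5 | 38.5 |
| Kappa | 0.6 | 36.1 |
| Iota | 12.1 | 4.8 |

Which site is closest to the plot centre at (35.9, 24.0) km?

Squared distances to each site:
Zeta: 395.730; Beta: 117.650; Lambda: 4.520; Mu: 209.360; Theta: 416.160; Alpha: 479.650; Gamma: 997.250; Eta: 757.010; Delta: 251.210; Kappa: 1392.500; Iota: 935.080.
Minimum at Lambda.

Lambda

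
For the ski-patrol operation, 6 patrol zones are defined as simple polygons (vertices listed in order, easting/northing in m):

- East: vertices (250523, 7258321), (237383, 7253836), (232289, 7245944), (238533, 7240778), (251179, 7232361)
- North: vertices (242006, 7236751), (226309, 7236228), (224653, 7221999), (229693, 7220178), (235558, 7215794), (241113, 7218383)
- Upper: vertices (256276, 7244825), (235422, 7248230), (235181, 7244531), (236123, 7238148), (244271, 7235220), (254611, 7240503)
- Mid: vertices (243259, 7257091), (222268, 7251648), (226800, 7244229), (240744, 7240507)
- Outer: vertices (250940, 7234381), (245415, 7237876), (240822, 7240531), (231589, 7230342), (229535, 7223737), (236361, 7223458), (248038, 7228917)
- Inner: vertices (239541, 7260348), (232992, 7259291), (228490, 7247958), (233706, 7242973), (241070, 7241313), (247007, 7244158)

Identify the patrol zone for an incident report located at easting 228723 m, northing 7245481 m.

Cast a ray rightward from (228723, 7245481). For each polygon, the edges (by vertex number in listed order) whose endpoints lie on opposite sides of northing = 7245481, where each meets that height, and whether that is right or left of the point:
East: 3–4 at easting≈232848.6 (right), 5–1 at easting≈250847.5 (right) → 2 crossings.
North: no edge straddles that height → 0 crossings.
Upper: 1–2 at easting≈252258.3 (right), 2–3 at easting≈235242.9 (right) → 2 crossings.
Mid: 2–3 at easting≈226035.2 (left), 4–1 at easting≈241498.3 (right) → 1 crossing.
Outer: no edge straddles that height → 0 crossings.
Inner: 3–4 at easting≈231081.8 (right), 6–1 at easting≈246396.9 (right) → 2 crossings.
Only Mid has an odd count, so the point is inside Mid.

Mid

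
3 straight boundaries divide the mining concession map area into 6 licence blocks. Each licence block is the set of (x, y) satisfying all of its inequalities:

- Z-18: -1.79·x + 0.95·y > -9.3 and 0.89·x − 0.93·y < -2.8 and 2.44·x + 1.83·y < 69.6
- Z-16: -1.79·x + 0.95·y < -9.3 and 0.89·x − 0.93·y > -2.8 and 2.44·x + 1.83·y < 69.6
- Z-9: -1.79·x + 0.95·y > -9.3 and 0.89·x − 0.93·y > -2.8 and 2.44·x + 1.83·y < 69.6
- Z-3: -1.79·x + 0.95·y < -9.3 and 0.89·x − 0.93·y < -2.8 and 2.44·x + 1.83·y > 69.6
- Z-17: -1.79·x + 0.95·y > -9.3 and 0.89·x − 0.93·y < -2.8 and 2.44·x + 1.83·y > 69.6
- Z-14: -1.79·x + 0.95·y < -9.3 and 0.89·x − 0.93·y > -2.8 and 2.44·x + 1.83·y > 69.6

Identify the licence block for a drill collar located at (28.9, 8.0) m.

Z-14

-1.79·28.9 + 0.95·8.0 = -44.131, which is < -9.3
0.89·28.9 − 0.93·8.0 = 18.281, which is > -2.8
2.44·28.9 + 1.83·8.0 = 85.156, which is > 69.6
This sign pattern matches Z-14.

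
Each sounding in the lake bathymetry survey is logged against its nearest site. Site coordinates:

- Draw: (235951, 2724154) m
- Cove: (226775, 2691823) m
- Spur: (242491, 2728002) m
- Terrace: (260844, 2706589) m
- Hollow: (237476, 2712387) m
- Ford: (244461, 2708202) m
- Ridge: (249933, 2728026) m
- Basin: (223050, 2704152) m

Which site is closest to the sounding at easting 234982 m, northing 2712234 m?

Hollow

Squared distances to each site:
Draw: 143025361.000; Cove: 483963770.000; Spur: 305014905.000; Terrace: 700709069.000; Hollow: 6243445.000; Ford: 106108465.000; Ridge: 472919665.000; Basin: 207691348.000.
Minimum at Hollow.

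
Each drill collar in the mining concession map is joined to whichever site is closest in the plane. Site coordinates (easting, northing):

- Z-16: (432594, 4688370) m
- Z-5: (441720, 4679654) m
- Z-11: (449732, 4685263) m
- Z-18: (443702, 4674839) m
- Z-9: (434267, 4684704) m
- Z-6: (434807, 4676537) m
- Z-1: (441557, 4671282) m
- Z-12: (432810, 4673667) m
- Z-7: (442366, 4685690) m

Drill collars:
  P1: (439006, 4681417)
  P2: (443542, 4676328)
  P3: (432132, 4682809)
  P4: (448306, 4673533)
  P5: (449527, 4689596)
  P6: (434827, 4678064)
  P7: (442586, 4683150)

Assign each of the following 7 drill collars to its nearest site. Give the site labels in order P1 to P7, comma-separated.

Z-5, Z-18, Z-9, Z-18, Z-11, Z-6, Z-7

P1 → Z-5 (d²=10473965.00)
P2 → Z-18 (d²=2242721.00)
P3 → Z-9 (d²=8149250.00)
P4 → Z-18 (d²=22902452.00)
P5 → Z-11 (d²=18816914.00)
P6 → Z-6 (d²=2332129.00)
P7 → Z-7 (d²=6500000.00)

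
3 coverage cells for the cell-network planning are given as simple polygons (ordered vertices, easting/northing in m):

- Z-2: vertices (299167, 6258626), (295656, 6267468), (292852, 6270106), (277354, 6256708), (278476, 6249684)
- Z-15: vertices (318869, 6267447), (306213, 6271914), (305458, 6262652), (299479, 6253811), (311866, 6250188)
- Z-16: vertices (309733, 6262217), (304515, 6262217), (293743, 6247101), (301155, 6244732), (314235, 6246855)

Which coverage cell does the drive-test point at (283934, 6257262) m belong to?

Cast a ray rightward from (283934, 6257262). For each polygon, the edges (by vertex number in listed order) whose endpoints lie on opposite sides of northing = 6257262, where each meets that height, and whether that is right or left of the point:
Z-2: 3–4 at easting≈277994.8 (left), 5–1 at easting≈296010.8 (right) → 1 crossing.
Z-15: 3–4 at easting≈301812.8 (right), 5–1 at easting≈314736.3 (right) → 2 crossings.
Z-16: 2–3 at easting≈300984.0 (right), 5–1 at easting≈311185.1 (right) → 2 crossings.
Only Z-2 has an odd count, so the point is inside Z-2.

Z-2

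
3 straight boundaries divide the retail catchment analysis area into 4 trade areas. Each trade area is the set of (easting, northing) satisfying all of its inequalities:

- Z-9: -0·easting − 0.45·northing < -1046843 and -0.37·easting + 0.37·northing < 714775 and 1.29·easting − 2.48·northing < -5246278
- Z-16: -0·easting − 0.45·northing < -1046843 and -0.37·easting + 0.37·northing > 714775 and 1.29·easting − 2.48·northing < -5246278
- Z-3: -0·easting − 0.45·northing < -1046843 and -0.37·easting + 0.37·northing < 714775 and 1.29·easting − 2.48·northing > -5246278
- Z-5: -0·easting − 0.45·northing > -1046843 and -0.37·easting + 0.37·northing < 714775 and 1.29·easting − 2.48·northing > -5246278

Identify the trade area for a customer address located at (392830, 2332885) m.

-0·392830 − 0.45·2332885 = -1049798.250, which is < -1046843
-0.37·392830 + 0.37·2332885 = 717820.350, which is > 714775
1.29·392830 − 2.48·2332885 = -5278804.100, which is < -5246278
This sign pattern matches Z-16.

Z-16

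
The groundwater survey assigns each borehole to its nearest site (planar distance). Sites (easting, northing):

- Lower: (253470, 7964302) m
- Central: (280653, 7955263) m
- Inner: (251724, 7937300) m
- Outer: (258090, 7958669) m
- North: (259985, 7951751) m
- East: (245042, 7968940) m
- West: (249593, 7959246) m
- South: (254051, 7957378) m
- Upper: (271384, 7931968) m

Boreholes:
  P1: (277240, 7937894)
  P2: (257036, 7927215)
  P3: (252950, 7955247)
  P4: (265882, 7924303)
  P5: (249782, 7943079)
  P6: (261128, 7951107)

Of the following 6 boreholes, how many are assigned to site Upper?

P1 → Upper
P2 → Inner
P3 → South
P4 → Upper
P5 → Inner
P6 → North
2 of the 6 go to Upper.

2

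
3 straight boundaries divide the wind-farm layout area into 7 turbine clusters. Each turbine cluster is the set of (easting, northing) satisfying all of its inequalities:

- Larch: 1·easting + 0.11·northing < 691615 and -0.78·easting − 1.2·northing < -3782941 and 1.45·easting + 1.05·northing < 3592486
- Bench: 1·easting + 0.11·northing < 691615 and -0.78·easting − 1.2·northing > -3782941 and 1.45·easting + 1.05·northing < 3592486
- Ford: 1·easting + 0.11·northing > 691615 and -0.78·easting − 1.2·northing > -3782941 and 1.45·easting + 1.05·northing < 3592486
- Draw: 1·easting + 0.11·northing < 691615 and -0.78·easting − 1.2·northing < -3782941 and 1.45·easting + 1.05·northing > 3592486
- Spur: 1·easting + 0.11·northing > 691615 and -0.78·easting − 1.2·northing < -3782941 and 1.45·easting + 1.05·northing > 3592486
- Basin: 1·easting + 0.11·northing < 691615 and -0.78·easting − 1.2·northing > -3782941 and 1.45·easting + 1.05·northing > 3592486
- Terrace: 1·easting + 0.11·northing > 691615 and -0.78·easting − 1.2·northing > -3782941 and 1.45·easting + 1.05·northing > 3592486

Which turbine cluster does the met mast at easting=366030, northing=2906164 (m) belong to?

Bench

1·366030 + 0.11·2906164 = 685708.040, which is < 691615
-0.78·366030 − 1.2·2906164 = -3772900.200, which is > -3782941
1.45·366030 + 1.05·2906164 = 3582215.700, which is < 3592486
This sign pattern matches Bench.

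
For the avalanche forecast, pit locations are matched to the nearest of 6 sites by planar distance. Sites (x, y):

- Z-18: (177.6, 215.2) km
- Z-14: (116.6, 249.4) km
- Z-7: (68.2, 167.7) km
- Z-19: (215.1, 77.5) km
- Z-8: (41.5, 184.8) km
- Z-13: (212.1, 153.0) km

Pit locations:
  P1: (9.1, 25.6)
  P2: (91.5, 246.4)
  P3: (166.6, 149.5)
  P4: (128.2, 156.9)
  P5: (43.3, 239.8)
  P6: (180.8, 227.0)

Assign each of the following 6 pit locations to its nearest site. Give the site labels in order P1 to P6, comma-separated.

Z-7, Z-14, Z-13, Z-7, Z-8, Z-18

P1 → Z-7 (d²=23685.22)
P2 → Z-14 (d²=639.01)
P3 → Z-13 (d²=2082.50)
P4 → Z-7 (d²=3716.64)
P5 → Z-8 (d²=3028.24)
P6 → Z-18 (d²=149.48)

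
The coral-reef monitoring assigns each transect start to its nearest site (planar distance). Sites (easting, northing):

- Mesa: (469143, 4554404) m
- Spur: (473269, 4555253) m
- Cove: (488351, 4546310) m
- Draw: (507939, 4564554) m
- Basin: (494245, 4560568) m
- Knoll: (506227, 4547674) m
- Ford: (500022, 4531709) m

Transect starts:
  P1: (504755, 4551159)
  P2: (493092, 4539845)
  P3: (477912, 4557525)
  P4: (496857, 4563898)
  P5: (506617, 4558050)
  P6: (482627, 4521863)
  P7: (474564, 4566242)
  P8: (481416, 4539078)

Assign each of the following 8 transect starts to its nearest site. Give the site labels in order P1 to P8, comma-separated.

P1 → Knoll (d²=14312009.00)
P2 → Cove (d²=64273306.00)
P3 → Spur (d²=26719433.00)
P4 → Basin (d²=17911444.00)
P5 → Draw (d²=44049700.00)
P6 → Ford (d²=399529741.00)
P7 → Spur (d²=122435146.00)
P8 → Cove (d²=100396049.00)

Knoll, Cove, Spur, Basin, Draw, Ford, Spur, Cove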